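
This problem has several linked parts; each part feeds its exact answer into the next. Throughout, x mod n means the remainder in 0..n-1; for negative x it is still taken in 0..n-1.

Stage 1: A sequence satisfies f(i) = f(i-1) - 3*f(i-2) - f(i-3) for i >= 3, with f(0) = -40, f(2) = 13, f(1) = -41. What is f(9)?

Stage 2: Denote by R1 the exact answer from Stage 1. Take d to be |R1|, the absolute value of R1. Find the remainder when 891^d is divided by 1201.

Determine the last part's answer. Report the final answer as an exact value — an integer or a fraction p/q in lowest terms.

Stage 1: f(3) = 1*(13) - 3*(-41) - 1*(-40) = 176; iterating: f(3)=176, f(4)=178, f(5)=-363, f(6)=-1073, f(7)=-162, f(8)=3420, f(9)=4979; answer 4979
Stage 2: R1 = 4979; d = 4979; squarings mod 1201: 891^1=891, 891^2=20, 891^4=400, 891^8=267, 891^16=430, 891^32=1147, 891^64=514, 891^128=1177, 891^256=576, 891^512=300, 891^1024=1126, 891^2048=821, 891^4096=280; 891^4979 = 891^1 * 891^2 * 891^16 * 891^32 * 891^64 * 891^256 * 891^512 * 891^4096 = 483 (mod 1201); answer 483

483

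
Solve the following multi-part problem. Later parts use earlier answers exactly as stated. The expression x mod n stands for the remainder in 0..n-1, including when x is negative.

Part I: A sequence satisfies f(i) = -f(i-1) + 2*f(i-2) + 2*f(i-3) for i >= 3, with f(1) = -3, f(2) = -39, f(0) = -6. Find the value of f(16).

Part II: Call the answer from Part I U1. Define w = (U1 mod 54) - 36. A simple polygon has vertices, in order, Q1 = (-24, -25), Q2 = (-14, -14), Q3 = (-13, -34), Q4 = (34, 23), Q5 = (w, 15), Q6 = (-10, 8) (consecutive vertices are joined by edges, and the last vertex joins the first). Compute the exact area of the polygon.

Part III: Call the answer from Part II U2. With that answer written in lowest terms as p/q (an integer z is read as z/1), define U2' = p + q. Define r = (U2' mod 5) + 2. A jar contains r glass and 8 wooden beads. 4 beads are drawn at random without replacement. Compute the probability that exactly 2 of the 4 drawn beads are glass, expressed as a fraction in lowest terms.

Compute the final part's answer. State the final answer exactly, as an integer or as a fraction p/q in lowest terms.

56/143

Part I: f(3) = -1*(-39) + 2*(-3) + 2*(-6) = 21; iterating: f(3)=21, f(4)=-105, f(5)=69, f(6)=-237, f(7)=165, f(8)=-501, f(9)=357, f(10)=-1029, f(11)=741, f(12)=-2085, f(13)=1509, f(14)=-4197, f(15)=3045, f(16)=-8421; answer -8421
Part II: U1 = -8421; w = -33; cross terms: (-24*-14 - -14*-25)=-14, (-14*-34 - -13*-14)=294, (-13*23 - 34*-34)=857, (34*15 - -33*23)=1269, (-33*8 - -10*15)=-114, (-10*-25 - -24*8)=442; twice the area = |2734| = 2734; area = 1367; answer 1367
Part III: U2 = 1367; threaded value p + q = 1368; r = 5; total draws C(13,4) = 715; favorable C(5,2)*C(8,2) = 280; P = 56/143; answer 56/143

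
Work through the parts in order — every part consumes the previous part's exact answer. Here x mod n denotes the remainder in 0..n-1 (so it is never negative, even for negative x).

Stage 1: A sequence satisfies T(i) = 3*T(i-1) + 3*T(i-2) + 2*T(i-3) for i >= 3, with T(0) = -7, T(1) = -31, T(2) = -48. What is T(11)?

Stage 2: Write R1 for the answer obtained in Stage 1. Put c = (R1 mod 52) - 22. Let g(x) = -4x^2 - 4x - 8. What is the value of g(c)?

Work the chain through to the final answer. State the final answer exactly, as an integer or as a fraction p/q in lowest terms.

Stage 1: T(3) = 3*(-48) + 3*(-31) + 2*(-7) = -251; iterating: T(3)=-251, T(4)=-959, T(5)=-3726, T(6)=-14557, T(7)=-56767, T(8)=-221424, T(9)=-863687, T(10)=-3368867, T(11)=-13140510; answer -13140510
Stage 2: R1 = -13140510; c = 24; -4*(24)^2 - 4*(24)^1 - 8 = (-2304) + (-96) + (-8) = -2408; answer -2408

-2408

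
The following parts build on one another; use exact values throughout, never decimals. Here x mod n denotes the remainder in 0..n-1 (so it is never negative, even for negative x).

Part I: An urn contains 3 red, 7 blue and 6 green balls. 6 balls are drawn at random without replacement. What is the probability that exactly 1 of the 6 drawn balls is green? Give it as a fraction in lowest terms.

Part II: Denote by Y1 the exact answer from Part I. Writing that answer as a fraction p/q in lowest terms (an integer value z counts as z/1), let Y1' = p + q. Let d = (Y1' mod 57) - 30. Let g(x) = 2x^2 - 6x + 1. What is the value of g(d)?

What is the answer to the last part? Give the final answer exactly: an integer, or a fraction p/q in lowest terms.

1197

Part I: total draws C(16,6) = 8008; favorable C(6,1)*C(10,5) = 1512; P = 27/143; answer 27/143
Part II: Y1 = 27/143; threaded value p + q = 170; d = 26; 2*(26)^2 - 6*(26)^1 + 1 = (1352) + (-156) + (1) = 1197; answer 1197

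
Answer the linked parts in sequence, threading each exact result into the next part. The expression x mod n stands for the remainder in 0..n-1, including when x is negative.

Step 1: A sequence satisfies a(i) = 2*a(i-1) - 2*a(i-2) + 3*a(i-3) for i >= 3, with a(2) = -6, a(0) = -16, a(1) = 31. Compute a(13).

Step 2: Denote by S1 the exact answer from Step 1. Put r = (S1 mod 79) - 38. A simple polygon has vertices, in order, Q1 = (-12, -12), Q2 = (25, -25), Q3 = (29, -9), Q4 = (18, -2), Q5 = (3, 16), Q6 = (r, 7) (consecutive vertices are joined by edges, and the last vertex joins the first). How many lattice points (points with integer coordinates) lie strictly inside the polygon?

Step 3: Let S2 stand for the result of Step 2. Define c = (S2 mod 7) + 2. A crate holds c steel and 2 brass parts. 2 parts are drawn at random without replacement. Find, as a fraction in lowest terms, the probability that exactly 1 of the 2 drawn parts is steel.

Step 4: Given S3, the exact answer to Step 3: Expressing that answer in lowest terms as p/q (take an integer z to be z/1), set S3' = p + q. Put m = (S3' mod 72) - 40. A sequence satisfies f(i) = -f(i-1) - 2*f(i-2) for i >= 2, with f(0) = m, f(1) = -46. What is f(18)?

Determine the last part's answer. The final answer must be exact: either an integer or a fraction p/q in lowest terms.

Step 1: a(3) = 2*(-6) - 2*(31) + 3*(-16) = -122; iterating: a(3)=-122, a(4)=-139, a(5)=-52, a(6)=-192, a(7)=-697, a(8)=-1166, a(9)=-1514, a(10)=-2787, a(11)=-6044, a(12)=-11056, a(13)=-18385; answer -18385
Step 2: S1 = -18385; r = -16; cross terms: (-12*-25 - 25*-12)=600, (25*-9 - 29*-25)=500, (29*-2 - 18*-9)=104, (18*16 - 3*-2)=294, (3*7 - -16*16)=277, (-16*-12 - -12*7)=276; twice the area = |2051| = 2051; area = 2051/2; boundary points = 1 + 4 + 1 + 3 + 1 + 1 = 11; strictly interior points = area - boundary/2 + 1 = 1021; answer 1021
Step 3: S2 = 1021; c = 8; total draws C(10,2) = 45; favorable C(8,1)*C(2,1) = 16; P = 16/45; answer 16/45
Step 4: S3 = 16/45; threaded value p + q = 61; m = 21; f(2) = -1*(-46) - 2*(21) = 4; iterating: f(2)=4, f(3)=88, f(4)=-96, f(5)=-80, f(6)=272, f(7)=-112, f(8)=-432, f(9)=656, f(10)=208, f(11)=-1520, f(12)=1104, f(13)=1936, f(14)=-4144, f(15)=272, f(16)=8016, f(17)=-8560, f(18)=-7472; answer -7472

-7472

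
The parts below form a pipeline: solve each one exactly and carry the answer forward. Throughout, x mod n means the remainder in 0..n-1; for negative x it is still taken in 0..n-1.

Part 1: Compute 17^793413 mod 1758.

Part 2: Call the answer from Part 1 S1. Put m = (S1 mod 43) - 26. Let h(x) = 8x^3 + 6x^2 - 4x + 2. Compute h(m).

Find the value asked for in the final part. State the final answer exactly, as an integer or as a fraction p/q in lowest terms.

4

Part 1: squarings mod 1758: 17^1=17, 17^2=289, 17^4=895, 17^8=1135, 17^16=1369, 17^32=133, 17^64=109, 17^128=1333, 17^256=1309, 17^512=1189, 17^1024=289, 17^2048=895, 17^4096=1135, 17^8192=1369, 17^16384=133, 17^32768=109, 17^65536=1333, 17^131072=1309, 17^262144=1189, 17^524288=289; 17^793413 = 17^1 * 17^4 * 17^64 * 17^256 * 17^512 * 17^2048 * 17^4096 * 17^262144 * 17^524288 = 1229 (mod 1758); answer 1229
Part 2: S1 = 1229; m = -1; 8*(-1)^3 + 6*(-1)^2 - 4*(-1)^1 + 2 = (-8) + (6) + (4) + (2) = 4; answer 4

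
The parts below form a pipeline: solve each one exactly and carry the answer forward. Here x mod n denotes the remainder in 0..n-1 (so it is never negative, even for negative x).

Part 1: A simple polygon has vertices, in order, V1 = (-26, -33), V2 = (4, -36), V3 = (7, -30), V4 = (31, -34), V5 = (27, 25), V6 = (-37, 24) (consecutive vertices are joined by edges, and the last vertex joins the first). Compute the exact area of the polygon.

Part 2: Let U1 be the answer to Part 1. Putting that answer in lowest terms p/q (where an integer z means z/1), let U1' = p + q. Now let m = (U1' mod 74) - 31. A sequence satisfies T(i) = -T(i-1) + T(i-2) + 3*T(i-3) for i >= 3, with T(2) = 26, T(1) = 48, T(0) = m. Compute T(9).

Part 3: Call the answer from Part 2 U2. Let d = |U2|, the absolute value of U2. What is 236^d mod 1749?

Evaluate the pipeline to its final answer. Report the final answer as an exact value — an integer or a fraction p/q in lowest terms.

1054

Part 1: cross terms: (-26*-36 - 4*-33)=1068, (4*-30 - 7*-36)=132, (7*-34 - 31*-30)=692, (31*25 - 27*-34)=1693, (27*24 - -37*25)=1573, (-37*-33 - -26*24)=1845; twice the area = |7003| = 7003; area = 7003/2; answer 7003/2
Part 2: U1 = 7003/2; threaded value p + q = 7005; m = 18; T(3) = -1*(26) + 1*(48) + 3*(18) = 76; iterating: T(3)=76, T(4)=94, T(5)=60, T(6)=262, T(7)=80, T(8)=362, T(9)=504; answer 504
Part 3: U2 = 504; d = 504; squarings mod 1749: 236^1=236, 236^2=1477, 236^4=526, 236^8=334, 236^16=1369, 236^32=982, 236^64=625, 236^128=598, 236^256=808; 236^504 = 236^8 * 236^16 * 236^32 * 236^64 * 236^128 * 236^256 = 1054 (mod 1749); answer 1054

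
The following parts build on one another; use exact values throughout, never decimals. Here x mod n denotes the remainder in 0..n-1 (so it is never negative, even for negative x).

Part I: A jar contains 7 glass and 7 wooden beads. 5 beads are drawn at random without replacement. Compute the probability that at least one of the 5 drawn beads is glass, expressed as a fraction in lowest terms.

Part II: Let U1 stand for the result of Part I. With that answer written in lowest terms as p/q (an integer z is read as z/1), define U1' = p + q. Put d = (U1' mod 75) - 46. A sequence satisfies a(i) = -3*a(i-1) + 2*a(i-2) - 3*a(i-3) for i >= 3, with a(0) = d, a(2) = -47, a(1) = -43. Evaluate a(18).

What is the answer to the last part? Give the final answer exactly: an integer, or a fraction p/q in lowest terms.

Part I: total draws C(14,5) = 2002; complement C(7,5) = 21; favorable 2002 - 21 = 1981; P = 283/286; answer 283/286
Part II: U1 = 283/286; threaded value p + q = 569; d = -2; a(3) = -3*(-47) + 2*(-43) - 3*(-2) = 61; iterating: a(3)=61, a(4)=-148, a(5)=707, a(6)=-2600, a(7)=9658, a(8)=-36295, a(9)=136001, a(10)=-509567, a(11)=1909588, a(12)=-7155901, a(13)=26815580, a(14)=-100487306, a(15)=376560781, a(16)=-1411103695, a(17)=5287894565, a(18)=-19815573428; answer -19815573428

-19815573428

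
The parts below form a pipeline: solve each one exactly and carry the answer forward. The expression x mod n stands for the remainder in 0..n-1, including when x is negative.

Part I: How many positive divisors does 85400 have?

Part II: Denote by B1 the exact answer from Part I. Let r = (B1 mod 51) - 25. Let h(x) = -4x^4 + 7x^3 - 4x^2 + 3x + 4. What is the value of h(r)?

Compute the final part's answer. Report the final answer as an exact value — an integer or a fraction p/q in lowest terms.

-1036238

Part I: 85400 = 2^3 * 5^2 * 7 * 61; number of divisors = (3+1) * (2+1) * (1+1) * (1+1) = 48; answer 48
Part II: B1 = 48; r = 23; -4*(23)^4 + 7*(23)^3 - 4*(23)^2 + 3*(23)^1 + 4 = (-1119364) + (85169) + (-2116) + (69) + (4) = -1036238; answer -1036238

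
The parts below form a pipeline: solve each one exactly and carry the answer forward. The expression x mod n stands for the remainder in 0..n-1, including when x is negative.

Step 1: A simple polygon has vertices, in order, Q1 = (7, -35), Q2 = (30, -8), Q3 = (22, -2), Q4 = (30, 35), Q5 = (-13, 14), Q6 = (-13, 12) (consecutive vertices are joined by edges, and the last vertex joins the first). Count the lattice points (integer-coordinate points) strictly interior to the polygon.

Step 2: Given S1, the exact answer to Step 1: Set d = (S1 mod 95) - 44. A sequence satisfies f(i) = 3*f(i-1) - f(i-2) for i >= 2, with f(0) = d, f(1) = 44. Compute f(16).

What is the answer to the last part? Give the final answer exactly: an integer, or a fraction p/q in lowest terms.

Step 1: cross terms: (7*-8 - 30*-35)=994, (30*-2 - 22*-8)=116, (22*35 - 30*-2)=830, (30*14 - -13*35)=875, (-13*12 - -13*14)=26, (-13*-35 - 7*12)=371; twice the area = |3212| = 3212; area = 1606; boundary points = 1 + 2 + 1 + 1 + 2 + 1 = 8; strictly interior points = area - boundary/2 + 1 = 1603; answer 1603
Step 2: S1 = 1603; d = 39; f(2) = 3*(44) - 1*(39) = 93; iterating: f(2)=93, f(3)=235, f(4)=612, f(5)=1601, f(6)=4191, f(7)=10972, f(8)=28725, f(9)=75203, f(10)=196884, f(11)=515449, f(12)=1349463, f(13)=3532940, f(14)=9249357, f(15)=24215131, f(16)=63396036; answer 63396036

63396036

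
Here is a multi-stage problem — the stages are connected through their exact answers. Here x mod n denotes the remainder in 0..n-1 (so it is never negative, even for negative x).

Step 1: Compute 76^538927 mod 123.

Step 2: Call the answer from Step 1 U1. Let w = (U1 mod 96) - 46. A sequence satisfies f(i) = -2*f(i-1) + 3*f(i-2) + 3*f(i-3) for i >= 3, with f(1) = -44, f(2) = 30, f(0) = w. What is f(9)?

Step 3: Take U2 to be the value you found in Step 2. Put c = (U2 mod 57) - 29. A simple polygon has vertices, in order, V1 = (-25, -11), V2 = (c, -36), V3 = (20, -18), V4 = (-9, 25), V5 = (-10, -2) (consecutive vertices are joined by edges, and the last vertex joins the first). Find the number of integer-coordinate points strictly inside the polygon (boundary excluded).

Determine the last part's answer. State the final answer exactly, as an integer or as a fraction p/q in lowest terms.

1189

Step 1: squarings mod 123: 76^1=76, 76^2=118, 76^4=25, 76^8=10, 76^16=100, 76^32=37, 76^64=16, 76^128=10, 76^256=100, 76^512=37, 76^1024=16, 76^2048=10, 76^4096=100, 76^8192=37, 76^16384=16, 76^32768=10, 76^65536=100, 76^131072=37, 76^262144=16, 76^524288=10; 76^538927 = 76^1 * 76^2 * 76^4 * 76^8 * 76^32 * 76^256 * 76^2048 * 76^4096 * 76^8192 * 76^524288 = 94 (mod 123); answer 94
Step 2: U1 = 94; w = 48; f(3) = -2*(30) + 3*(-44) + 3*(48) = -48; iterating: f(3)=-48, f(4)=54, f(5)=-162, f(6)=342, f(7)=-1008, f(8)=2556, f(9)=-7110; answer -7110
Step 3: U2 = -7110; c = -14; cross terms: (-25*-36 - -14*-11)=746, (-14*-18 - 20*-36)=972, (20*25 - -9*-18)=338, (-9*-2 - -10*25)=268, (-10*-11 - -25*-2)=60; twice the area = |2384| = 2384; area = 1192; boundary points = 1 + 2 + 1 + 1 + 3 = 8; strictly interior points = area - boundary/2 + 1 = 1189; answer 1189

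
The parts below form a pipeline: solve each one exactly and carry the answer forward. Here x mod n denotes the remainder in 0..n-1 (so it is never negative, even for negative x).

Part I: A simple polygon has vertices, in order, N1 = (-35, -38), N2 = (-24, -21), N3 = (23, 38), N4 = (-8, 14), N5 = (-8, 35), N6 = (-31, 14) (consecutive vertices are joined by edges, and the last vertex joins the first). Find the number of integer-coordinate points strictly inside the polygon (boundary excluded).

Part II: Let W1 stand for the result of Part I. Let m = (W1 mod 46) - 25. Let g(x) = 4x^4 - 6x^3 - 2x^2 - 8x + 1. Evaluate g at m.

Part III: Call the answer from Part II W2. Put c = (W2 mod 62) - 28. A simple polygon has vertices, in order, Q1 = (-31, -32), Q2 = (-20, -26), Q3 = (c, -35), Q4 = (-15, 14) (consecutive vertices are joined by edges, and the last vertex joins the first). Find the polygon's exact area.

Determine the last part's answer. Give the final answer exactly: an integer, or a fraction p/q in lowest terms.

Part I: cross terms: (-35*-21 - -24*-38)=-177, (-24*38 - 23*-21)=-429, (23*14 - -8*38)=626, (-8*35 - -8*14)=-168, (-8*14 - -31*35)=973, (-31*-38 - -35*14)=1668; twice the area = |2493| = 2493; area = 2493/2; boundary points = 1 + 1 + 1 + 21 + 1 + 4 = 29; strictly interior points = area - boundary/2 + 1 = 1233; answer 1233
Part II: W1 = 1233; m = 12; 4*(12)^4 - 6*(12)^3 - 2*(12)^2 - 8*(12)^1 + 1 = (82944) + (-10368) + (-288) + (-96) + (1) = 72193; answer 72193
Part III: W2 = 72193; c = -3; cross terms: (-31*-26 - -20*-32)=166, (-20*-35 - -3*-26)=622, (-3*14 - -15*-35)=-567, (-15*-32 - -31*14)=914; twice the area = |1135| = 1135; area = 1135/2; answer 1135/2

1135/2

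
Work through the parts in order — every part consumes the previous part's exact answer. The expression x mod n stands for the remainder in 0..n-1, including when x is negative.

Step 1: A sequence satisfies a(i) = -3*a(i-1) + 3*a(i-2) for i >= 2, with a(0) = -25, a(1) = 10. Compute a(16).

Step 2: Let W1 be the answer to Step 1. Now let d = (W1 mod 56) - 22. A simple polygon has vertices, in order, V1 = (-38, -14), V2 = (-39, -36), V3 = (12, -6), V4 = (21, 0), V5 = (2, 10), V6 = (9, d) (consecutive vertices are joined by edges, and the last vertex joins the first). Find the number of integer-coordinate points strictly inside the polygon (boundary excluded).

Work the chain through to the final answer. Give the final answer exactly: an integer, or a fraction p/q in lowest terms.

Step 1: a(2) = -3*(10) + 3*(-25) = -105; iterating: a(2)=-105, a(3)=345, a(4)=-1350, a(5)=5085, a(6)=-19305, a(7)=73170, a(8)=-277425, a(9)=1051785, a(10)=-3987630, a(11)=15118245, a(12)=-57317625, a(13)=217307610, a(14)=-823875705, a(15)=3123549945, a(16)=-11842276950; answer -11842276950
Step 2: W1 = -11842276950; d = 20; cross terms: (-38*-36 - -39*-14)=822, (-39*-6 - 12*-36)=666, (12*0 - 21*-6)=126, (21*10 - 2*0)=210, (2*20 - 9*10)=-50, (9*-14 - -38*20)=634; twice the area = |2408| = 2408; area = 1204; boundary points = 1 + 3 + 3 + 1 + 1 + 1 = 10; strictly interior points = area - boundary/2 + 1 = 1200; answer 1200

1200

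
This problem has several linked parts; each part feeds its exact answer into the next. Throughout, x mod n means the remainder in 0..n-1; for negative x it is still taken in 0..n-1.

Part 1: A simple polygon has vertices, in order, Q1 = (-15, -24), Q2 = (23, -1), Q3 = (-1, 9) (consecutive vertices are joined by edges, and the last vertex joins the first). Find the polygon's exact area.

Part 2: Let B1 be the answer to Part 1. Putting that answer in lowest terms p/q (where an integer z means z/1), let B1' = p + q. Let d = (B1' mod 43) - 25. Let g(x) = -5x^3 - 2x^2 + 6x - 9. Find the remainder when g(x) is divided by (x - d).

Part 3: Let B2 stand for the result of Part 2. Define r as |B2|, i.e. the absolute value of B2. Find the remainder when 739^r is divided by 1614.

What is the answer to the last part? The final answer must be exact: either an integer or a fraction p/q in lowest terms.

Part 1: cross terms: (-15*-1 - 23*-24)=567, (23*9 - -1*-1)=206, (-1*-24 - -15*9)=159; twice the area = |932| = 932; area = 466; answer 466
Part 2: B1 = 466; threaded value p + q = 467; d = 12; remainder = value at the root: -5*(12)^3 - 2*(12)^2 + 6*(12)^1 - 9 = (-8640) + (-288) + (72) + (-9) = -8865; answer -8865
Part 3: B2 = -8865; r = 8865; squarings mod 1614: 739^1=739, 739^2=589, 739^4=1525, 739^8=1465, 739^16=1219, 739^32=1081, 739^64=25, 739^128=625, 739^256=37, 739^512=1369, 739^1024=307, 739^2048=637, 739^4096=655, 739^8192=1315; 739^8865 = 739^1 * 739^32 * 739^128 * 739^512 * 739^8192 = 601 (mod 1614); answer 601

601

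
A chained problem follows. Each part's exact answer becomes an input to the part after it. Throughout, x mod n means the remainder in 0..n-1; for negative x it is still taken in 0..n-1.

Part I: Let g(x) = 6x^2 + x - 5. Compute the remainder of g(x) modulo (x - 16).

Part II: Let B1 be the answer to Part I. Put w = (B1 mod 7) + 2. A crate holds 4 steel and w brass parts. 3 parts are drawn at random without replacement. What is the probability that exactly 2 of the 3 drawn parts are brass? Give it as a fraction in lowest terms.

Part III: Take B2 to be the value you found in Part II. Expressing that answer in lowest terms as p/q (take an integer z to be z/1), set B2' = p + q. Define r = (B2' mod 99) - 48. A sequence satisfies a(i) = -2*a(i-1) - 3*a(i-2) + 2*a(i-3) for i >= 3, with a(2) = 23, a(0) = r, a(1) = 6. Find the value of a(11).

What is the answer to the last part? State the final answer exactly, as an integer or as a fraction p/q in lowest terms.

Part I: remainder = value at the root: 6*(16)^2 + 1*(16)^1 - 5 = (1536) + (16) + (-5) = 1547; answer 1547
Part II: B1 = 1547; w = 2; total draws C(6,3) = 20; favorable C(2,2)*C(4,1) = 4; P = 1/5; answer 1/5
Part III: B2 = 1/5; threaded value p + q = 6; r = -42; a(3) = -2*(23) - 3*(6) + 2*(-42) = -148; iterating: a(3)=-148, a(4)=239, a(5)=12, a(6)=-1037, a(7)=2516, a(8)=-1897, a(9)=-5828, a(10)=22379, a(11)=-31068; answer -31068

-31068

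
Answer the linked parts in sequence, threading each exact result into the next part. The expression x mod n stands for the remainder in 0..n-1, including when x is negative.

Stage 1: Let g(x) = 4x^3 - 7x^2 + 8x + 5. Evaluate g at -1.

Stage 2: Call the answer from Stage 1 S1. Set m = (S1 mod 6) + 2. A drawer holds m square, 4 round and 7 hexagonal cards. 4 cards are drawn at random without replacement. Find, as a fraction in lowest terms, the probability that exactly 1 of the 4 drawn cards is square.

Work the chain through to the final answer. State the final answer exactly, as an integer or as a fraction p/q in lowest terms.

Stage 1: 4*(-1)^3 - 7*(-1)^2 + 8*(-1)^1 + 5 = (-4) + (-7) + (-8) + (5) = -14; answer -14
Stage 2: S1 = -14; m = 6; total draws C(17,4) = 2380; favorable C(6,1)*C(11,3) = 990; P = 99/238; answer 99/238

99/238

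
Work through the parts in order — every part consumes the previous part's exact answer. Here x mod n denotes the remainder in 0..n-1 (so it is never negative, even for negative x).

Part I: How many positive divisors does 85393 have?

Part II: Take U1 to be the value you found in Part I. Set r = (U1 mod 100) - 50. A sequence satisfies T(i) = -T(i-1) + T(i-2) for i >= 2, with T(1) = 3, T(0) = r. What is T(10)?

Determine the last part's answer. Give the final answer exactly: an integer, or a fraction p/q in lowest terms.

Part I: 85393 = 7 * 11 * 1109; number of divisors = (1+1) * (1+1) * (1+1) = 8; answer 8
Part II: U1 = 8; r = -42; T(2) = -1*(3) + 1*(-42) = -45; iterating: T(2)=-45, T(3)=48, T(4)=-93, T(5)=141, T(6)=-234, T(7)=375, T(8)=-609, T(9)=984, T(10)=-1593; answer -1593

-1593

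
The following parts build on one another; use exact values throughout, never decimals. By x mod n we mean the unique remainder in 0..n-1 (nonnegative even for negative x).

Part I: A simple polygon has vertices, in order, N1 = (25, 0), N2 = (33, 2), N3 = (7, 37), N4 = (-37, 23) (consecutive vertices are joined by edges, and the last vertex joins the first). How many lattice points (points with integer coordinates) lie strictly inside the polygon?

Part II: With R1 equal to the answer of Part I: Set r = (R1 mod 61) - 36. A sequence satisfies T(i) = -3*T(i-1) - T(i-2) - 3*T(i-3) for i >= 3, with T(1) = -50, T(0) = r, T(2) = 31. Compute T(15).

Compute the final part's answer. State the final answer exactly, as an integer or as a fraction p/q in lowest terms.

-1434841

Part I: cross terms: (25*2 - 33*0)=50, (33*37 - 7*2)=1207, (7*23 - -37*37)=1530, (-37*0 - 25*23)=-575; twice the area = |2212| = 2212; area = 1106; boundary points = 2 + 1 + 2 + 1 = 6; strictly interior points = area - boundary/2 + 1 = 1104; answer 1104
Part II: R1 = 1104; r = -30; T(3) = -3*(31) - 1*(-50) - 3*(-30) = 47; iterating: T(3)=47, T(4)=-22, T(5)=-74, T(6)=103, T(7)=-169, T(8)=626, T(9)=-2018, T(10)=5935, T(11)=-17665, T(12)=53114, T(13)=-159482, T(14)=478327, T(15)=-1434841; answer -1434841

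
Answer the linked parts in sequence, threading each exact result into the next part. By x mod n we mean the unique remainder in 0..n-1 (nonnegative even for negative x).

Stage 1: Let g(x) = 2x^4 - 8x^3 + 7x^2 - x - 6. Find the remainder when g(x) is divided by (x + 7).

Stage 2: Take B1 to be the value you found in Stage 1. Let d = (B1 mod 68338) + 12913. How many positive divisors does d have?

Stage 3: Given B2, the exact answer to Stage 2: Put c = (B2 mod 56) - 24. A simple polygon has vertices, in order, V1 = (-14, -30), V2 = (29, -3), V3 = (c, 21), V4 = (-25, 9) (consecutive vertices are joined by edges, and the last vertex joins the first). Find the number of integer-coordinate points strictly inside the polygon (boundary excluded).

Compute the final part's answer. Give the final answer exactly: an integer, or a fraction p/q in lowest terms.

Stage 1: remainder = value at the root: 2*(-7)^4 - 8*(-7)^3 + 7*(-7)^2 - 1*(-7)^1 - 6 = (4802) + (2744) + (343) + (7) + (-6) = 7890; answer 7890
Stage 2: B1 = 7890; d = 20803; 20803 = 71 * 293; number of divisors = (1+1) * (1+1) = 4; answer 4
Stage 3: B2 = 4; c = -20; cross terms: (-14*-3 - 29*-30)=912, (29*21 - -20*-3)=549, (-20*9 - -25*21)=345, (-25*-30 - -14*9)=876; twice the area = |2682| = 2682; area = 1341; boundary points = 1 + 1 + 1 + 1 = 4; strictly interior points = area - boundary/2 + 1 = 1340; answer 1340

1340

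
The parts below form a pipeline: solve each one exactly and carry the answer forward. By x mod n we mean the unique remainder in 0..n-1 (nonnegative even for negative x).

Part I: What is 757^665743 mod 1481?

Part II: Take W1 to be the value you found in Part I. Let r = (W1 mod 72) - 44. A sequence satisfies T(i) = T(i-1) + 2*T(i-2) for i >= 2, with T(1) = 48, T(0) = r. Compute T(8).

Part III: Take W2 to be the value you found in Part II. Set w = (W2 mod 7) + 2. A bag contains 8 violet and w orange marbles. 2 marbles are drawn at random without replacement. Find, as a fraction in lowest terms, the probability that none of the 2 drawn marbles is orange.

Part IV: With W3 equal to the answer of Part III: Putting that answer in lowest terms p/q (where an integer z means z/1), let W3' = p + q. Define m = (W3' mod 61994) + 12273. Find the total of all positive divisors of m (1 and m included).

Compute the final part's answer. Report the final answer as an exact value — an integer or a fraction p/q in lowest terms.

36288

Part I: squarings mod 1481: 757^1=757, 757^2=1383, 757^4=718, 757^8=136, 757^16=724, 757^32=1383, 757^64=718, 757^128=136, 757^256=724, 757^512=1383, 757^1024=718, 757^2048=136, 757^4096=724, 757^8192=1383, 757^16384=718, 757^32768=136, 757^65536=724, 757^131072=1383, 757^262144=718, 757^524288=136; 757^665743 = 757^1 * 757^2 * 757^4 * 757^8 * 757^128 * 757^2048 * 757^8192 * 757^131072 * 757^524288 = 1345 (mod 1481); answer 1345
Part II: W1 = 1345; r = 5; T(2) = 1*(48) + 2*(5) = 58; iterating: T(2)=58, T(3)=154, T(4)=270, T(5)=578, T(6)=1118, T(7)=2274, T(8)=4510; answer 4510
Part III: W2 = 4510; w = 4; total draws C(12,2) = 66; favorable C(8,2) = 28; P = 14/33; answer 14/33
Part IV: W3 = 14/33; threaded value p + q = 47; m = 12320; 12320 = 2^5 * 5 * 7 * 11; sigma = (1 + 2 + 4 + 8 + 16 + 32) * (1 + 5) * (1 + 7) * (1 + 11) = 63 * 6 * 8 * 12 = 36288; answer 36288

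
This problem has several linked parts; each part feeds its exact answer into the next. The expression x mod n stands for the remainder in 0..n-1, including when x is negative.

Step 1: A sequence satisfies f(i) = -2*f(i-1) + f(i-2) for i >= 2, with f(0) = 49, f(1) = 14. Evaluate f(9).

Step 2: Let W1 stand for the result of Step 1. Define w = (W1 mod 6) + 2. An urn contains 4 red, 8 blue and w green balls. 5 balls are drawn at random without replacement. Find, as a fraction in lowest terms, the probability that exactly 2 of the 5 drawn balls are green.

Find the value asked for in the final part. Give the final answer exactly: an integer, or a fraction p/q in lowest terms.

Step 1: f(2) = -2*(14) + 1*(49) = 21; iterating: f(2)=21, f(3)=-28, f(4)=77, f(5)=-182, f(6)=441, f(7)=-1064, f(8)=2569, f(9)=-6202; answer -6202
Step 2: W1 = -6202; w = 4; total draws C(16,5) = 4368; favorable C(4,2)*C(12,3) = 1320; P = 55/182; answer 55/182

55/182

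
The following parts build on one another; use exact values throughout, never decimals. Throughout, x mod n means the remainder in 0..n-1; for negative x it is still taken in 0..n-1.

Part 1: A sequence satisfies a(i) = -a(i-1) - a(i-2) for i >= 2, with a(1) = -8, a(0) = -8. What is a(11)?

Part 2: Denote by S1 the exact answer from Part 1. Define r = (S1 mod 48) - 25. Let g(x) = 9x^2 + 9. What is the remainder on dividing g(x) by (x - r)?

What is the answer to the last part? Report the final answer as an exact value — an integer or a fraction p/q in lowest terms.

738

Part 1: a(2) = -1*(-8) - 1*(-8) = 16; iterating: a(2)=16, a(3)=-8, a(4)=-8, a(5)=16, a(6)=-8, a(7)=-8, a(8)=16, a(9)=-8, a(10)=-8, a(11)=16; answer 16
Part 2: S1 = 16; r = -9; remainder = value at the root: 9*(-9)^2 + 9 = (729) + (9) = 738; answer 738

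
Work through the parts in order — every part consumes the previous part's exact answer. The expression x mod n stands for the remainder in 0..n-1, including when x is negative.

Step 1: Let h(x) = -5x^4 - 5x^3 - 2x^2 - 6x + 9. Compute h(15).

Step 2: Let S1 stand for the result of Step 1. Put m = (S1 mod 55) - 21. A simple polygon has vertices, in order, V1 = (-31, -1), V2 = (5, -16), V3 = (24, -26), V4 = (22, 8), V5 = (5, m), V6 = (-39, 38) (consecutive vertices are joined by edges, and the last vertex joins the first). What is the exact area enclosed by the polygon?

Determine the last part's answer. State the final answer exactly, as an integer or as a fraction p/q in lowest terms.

2459/2

Step 1: -5*(15)^4 - 5*(15)^3 - 2*(15)^2 - 6*(15)^1 + 9 = (-253125) + (-16875) + (-450) + (-90) + (9) = -270531; answer -270531
Step 2: S1 = -270531; m = -7; cross terms: (-31*-16 - 5*-1)=501, (5*-26 - 24*-16)=254, (24*8 - 22*-26)=764, (22*-7 - 5*8)=-194, (5*38 - -39*-7)=-83, (-39*-1 - -31*38)=1217; twice the area = |2459| = 2459; area = 2459/2; answer 2459/2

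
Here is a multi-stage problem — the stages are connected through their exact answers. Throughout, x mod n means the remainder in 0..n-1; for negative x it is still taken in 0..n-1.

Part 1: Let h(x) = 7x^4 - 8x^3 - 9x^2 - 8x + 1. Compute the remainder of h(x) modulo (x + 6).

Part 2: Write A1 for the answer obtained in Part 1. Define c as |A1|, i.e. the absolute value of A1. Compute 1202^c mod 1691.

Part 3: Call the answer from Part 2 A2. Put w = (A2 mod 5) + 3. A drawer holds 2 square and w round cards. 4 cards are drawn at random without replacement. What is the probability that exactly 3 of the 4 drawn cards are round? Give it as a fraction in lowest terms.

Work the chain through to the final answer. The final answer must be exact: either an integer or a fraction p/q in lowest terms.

Part 1: remainder = value at the root: 7*(-6)^4 - 8*(-6)^3 - 9*(-6)^2 - 8*(-6)^1 + 1 = (9072) + (1728) + (-324) + (48) + (1) = 10525; answer 10525
Part 2: A1 = 10525; c = 10525; squarings mod 1691: 1202^1=1202, 1202^2=690, 1202^4=929, 1202^8=631, 1202^16=776, 1202^32=180, 1202^64=271, 1202^128=728, 1202^256=701, 1202^512=1011, 1202^1024=757, 1202^2048=1491, 1202^4096=1107, 1202^8192=1165; 1202^10525 = 1202^1 * 1202^4 * 1202^8 * 1202^16 * 1202^256 * 1202^2048 * 1202^8192 = 93 (mod 1691); answer 93
Part 3: A2 = 93; w = 6; total draws C(8,4) = 70; favorable C(6,3)*C(2,1) = 40; P = 4/7; answer 4/7

4/7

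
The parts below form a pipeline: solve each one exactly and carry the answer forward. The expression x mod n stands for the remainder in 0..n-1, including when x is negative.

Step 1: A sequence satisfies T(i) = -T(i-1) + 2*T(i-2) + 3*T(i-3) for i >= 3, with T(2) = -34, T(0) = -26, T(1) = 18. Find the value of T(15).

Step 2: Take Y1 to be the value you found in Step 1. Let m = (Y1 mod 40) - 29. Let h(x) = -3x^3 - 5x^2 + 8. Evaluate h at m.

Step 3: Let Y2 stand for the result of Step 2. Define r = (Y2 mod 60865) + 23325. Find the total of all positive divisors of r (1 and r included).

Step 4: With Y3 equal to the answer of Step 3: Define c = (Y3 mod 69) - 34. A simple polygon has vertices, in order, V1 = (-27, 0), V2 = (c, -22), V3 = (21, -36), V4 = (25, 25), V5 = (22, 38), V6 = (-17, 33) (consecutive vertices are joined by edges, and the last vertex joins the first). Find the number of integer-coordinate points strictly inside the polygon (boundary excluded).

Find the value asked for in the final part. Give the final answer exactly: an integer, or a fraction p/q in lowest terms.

3019

Step 1: T(3) = -1*(-34) + 2*(18) + 3*(-26) = -8; iterating: T(3)=-8, T(4)=-6, T(5)=-112, T(6)=76, T(7)=-318, T(8)=134, T(9)=-542, T(10)=-144, T(11)=-538, T(12)=-1376, T(13)=-132, T(14)=-4234, T(15)=-158; answer -158
Step 2: Y1 = -158; m = -27; -3*(-27)^3 - 5*(-27)^2 + 8 = (59049) + (-3645) + (8) = 55412; answer 55412
Step 3: Y2 = 55412; r = 78737; 78737 is prime, so its only divisors are 1 and 78737; sigma = 1 + 78737 = 78738; answer 78738
Step 4: Y3 = 78738; c = -25; cross terms: (-27*-22 - -25*0)=594, (-25*-36 - 21*-22)=1362, (21*25 - 25*-36)=1425, (25*38 - 22*25)=400, (22*33 - -17*38)=1372, (-17*0 - -27*33)=891; twice the area = |6044| = 6044; area = 3022; boundary points = 2 + 2 + 1 + 1 + 1 + 1 = 8; strictly interior points = area - boundary/2 + 1 = 3019; answer 3019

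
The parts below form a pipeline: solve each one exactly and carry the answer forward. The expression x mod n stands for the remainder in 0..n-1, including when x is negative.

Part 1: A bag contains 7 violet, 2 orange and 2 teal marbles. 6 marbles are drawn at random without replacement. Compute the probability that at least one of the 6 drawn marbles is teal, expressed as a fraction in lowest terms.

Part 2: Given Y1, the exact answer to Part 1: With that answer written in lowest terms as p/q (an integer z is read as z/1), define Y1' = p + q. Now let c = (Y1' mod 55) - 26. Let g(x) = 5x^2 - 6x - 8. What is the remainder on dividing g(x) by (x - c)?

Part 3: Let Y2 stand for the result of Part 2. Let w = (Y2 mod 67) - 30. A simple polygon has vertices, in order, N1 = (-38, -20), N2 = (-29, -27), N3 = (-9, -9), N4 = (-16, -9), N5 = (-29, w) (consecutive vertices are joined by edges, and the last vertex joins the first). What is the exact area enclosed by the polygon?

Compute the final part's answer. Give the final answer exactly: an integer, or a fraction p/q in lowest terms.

Part 1: total draws C(11,6) = 462; complement C(9,6) = 84; favorable 462 - 84 = 378; P = 9/11; answer 9/11
Part 2: Y1 = 9/11; threaded value p + q = 20; c = -6; remainder = value at the root: 5*(-6)^2 - 6*(-6)^1 - 8 = (180) + (36) + (-8) = 208; answer 208
Part 3: Y2 = 208; w = -23; cross terms: (-38*-27 - -29*-20)=446, (-29*-9 - -9*-27)=18, (-9*-9 - -16*-9)=-63, (-16*-23 - -29*-9)=107, (-29*-20 - -38*-23)=-294; twice the area = |214| = 214; area = 107; answer 107

107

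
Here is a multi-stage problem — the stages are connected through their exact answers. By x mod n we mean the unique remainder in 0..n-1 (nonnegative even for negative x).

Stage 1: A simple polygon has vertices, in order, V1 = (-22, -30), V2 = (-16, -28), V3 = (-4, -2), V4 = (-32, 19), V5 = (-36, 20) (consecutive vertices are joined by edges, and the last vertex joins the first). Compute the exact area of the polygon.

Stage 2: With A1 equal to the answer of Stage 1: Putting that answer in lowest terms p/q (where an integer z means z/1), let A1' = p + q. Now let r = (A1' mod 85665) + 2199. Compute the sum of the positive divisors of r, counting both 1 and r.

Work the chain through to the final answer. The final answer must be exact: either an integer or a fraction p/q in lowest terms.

Stage 1: cross terms: (-22*-28 - -16*-30)=136, (-16*-2 - -4*-28)=-80, (-4*19 - -32*-2)=-140, (-32*20 - -36*19)=44, (-36*-30 - -22*20)=1520; twice the area = |1480| = 1480; area = 740; answer 740
Stage 2: A1 = 740; threaded value p + q = 741; r = 2940; 2940 = 2^2 * 3 * 5 * 7^2; sigma = (1 + 2 + 4) * (1 + 3) * (1 + 5) * (1 + 7 + 49) = 7 * 4 * 6 * 57 = 9576; answer 9576

9576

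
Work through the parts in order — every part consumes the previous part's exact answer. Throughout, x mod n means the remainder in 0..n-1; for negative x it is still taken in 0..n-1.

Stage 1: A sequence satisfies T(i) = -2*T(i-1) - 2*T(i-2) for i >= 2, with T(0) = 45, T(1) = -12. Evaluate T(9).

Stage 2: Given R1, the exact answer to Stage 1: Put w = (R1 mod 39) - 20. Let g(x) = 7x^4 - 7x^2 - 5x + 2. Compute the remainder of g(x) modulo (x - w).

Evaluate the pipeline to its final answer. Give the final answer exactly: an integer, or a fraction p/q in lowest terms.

582711

Stage 1: T(2) = -2*(-12) - 2*(45) = -66; iterating: T(2)=-66, T(3)=156, T(4)=-180, T(5)=48, T(6)=264, T(7)=-624, T(8)=720, T(9)=-192; answer -192
Stage 2: R1 = -192; w = -17; remainder = value at the root: 7*(-17)^4 - 7*(-17)^2 - 5*(-17)^1 + 2 = (584647) + (-2023) + (85) + (2) = 582711; answer 582711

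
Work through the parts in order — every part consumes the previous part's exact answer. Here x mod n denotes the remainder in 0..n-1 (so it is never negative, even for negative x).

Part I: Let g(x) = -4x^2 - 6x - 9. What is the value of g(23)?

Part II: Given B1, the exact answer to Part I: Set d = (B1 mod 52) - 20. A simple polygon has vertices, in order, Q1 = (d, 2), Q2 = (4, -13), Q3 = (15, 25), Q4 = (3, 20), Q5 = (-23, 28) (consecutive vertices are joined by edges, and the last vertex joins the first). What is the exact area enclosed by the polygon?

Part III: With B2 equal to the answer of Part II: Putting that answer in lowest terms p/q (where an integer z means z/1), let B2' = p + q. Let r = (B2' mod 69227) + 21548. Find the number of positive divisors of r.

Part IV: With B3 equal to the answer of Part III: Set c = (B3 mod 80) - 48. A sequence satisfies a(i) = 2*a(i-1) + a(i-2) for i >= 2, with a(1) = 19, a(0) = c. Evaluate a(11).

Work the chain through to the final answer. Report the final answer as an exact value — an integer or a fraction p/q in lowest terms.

13959

Part I: -4*(23)^2 - 6*(23)^1 - 9 = (-2116) + (-138) + (-9) = -2263; answer -2263
Part II: B1 = -2263; d = 5; cross terms: (5*-13 - 4*2)=-73, (4*25 - 15*-13)=295, (15*20 - 3*25)=225, (3*28 - -23*20)=544, (-23*2 - 5*28)=-186; twice the area = |805| = 805; area = 805/2; answer 805/2
Part III: B2 = 805/2; threaded value p + q = 807; r = 22355; 22355 = 5 * 17 * 263; number of divisors = (1+1) * (1+1) * (1+1) = 8; answer 8
Part IV: B3 = 8; c = -40; a(2) = 2*(19) + 1*(-40) = -2; iterating: a(2)=-2, a(3)=15, a(4)=28, a(5)=71, a(6)=170, a(7)=411, a(8)=992, a(9)=2395, a(10)=5782, a(11)=13959; answer 13959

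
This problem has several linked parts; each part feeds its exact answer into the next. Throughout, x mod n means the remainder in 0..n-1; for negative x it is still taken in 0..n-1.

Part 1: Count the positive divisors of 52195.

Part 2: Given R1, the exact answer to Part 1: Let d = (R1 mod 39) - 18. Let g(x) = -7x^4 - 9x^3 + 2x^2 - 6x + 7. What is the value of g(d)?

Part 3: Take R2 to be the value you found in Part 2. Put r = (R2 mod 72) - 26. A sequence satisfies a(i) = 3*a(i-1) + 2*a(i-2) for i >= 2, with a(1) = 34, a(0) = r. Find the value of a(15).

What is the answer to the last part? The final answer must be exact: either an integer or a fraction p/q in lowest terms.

2397640388

Part 1: 52195 = 5 * 11 * 13 * 73; number of divisors = (1+1) * (1+1) * (1+1) * (1+1) = 16; answer 16
Part 2: R1 = 16; d = -2; -7*(-2)^4 - 9*(-2)^3 + 2*(-2)^2 - 6*(-2)^1 + 7 = (-112) + (72) + (8) + (12) + (7) = -13; answer -13
Part 3: R2 = -13; r = 33; a(2) = 3*(34) + 2*(33) = 168; iterating: a(2)=168, a(3)=572, a(4)=2052, a(5)=7300, a(6)=26004, a(7)=92612, a(8)=329844, a(9)=1174756, a(10)=4183956, a(11)=14901380, a(12)=53072052, a(13)=189018916, a(14)=673200852, a(15)=2397640388; answer 2397640388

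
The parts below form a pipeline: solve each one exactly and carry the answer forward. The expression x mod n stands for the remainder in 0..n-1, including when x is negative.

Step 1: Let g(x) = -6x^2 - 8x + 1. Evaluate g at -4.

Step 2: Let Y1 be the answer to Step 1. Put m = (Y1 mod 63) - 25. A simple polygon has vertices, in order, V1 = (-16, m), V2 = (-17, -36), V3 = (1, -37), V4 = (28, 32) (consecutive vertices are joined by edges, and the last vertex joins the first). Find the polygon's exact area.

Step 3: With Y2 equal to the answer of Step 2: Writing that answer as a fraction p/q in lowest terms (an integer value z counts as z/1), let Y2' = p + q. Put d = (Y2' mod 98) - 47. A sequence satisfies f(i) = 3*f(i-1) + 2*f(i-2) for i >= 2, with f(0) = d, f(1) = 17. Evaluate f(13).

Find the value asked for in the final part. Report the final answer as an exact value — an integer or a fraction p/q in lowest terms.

97540343

Step 1: -6*(-4)^2 - 8*(-4)^1 + 1 = (-96) + (32) + (1) = -63; answer -63
Step 2: Y1 = -63; m = -25; cross terms: (-16*-36 - -17*-25)=151, (-17*-37 - 1*-36)=665, (1*32 - 28*-37)=1068, (28*-25 - -16*32)=-188; twice the area = |1696| = 1696; area = 848; answer 848
Step 3: Y2 = 848; threaded value p + q = 849; d = 18; f(2) = 3*(17) + 2*(18) = 87; iterating: f(2)=87, f(3)=295, f(4)=1059, f(5)=3767, f(6)=13419, f(7)=47791, f(8)=170211, f(9)=606215, f(10)=2159067, f(11)=7689631, f(12)=27387027, f(13)=97540343; answer 97540343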